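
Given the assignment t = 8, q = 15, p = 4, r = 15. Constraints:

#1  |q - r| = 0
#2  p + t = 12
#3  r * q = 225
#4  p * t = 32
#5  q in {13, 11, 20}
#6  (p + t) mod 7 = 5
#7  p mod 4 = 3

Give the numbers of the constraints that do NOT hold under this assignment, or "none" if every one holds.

#1 |15 - 15| = 0 — OK.
#2 p + t = 4 + 8 = 12 — OK.
#3 r * q = 15 * 15 = 225 — OK.
#4 p * t = 4 * 8 = 32 — OK.
#5 q = 15 is not in {13, 11, 20} — violated.
#6 p + t = 12; 12 mod 7 = 5 — OK.
#7 4 mod 4 = 0, not 3 — violated.

The assignment fails constraints 5 and 7.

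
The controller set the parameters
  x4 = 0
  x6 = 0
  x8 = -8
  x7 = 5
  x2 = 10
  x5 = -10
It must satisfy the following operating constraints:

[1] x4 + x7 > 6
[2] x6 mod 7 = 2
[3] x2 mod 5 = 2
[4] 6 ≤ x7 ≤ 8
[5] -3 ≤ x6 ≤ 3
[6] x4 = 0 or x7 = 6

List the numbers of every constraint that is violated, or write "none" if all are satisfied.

[1] x4 + x7 = 0 + 5 = 5; 5 ≤ 6, bound 6 not met — does not hold.
[2] 0 mod 7 = 0, not 2 — does not hold.
[3] 10 mod 5 = 0, not 2 — does not hold.
[4] x7 = 5 is outside [6, 8] — does not hold.
[5] x6 = 0 lies in [-3, 3] — holds.
[6] x4 = 0 = 0 (first disjunct) — holds.

The assignment fails constraints 1, 2, 3, and 4.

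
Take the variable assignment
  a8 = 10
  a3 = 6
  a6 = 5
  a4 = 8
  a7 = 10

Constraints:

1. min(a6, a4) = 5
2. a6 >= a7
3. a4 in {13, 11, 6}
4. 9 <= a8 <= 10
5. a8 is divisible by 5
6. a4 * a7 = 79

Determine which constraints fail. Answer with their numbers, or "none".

1. min(5, 8) = 5  yes
2. a6 = 5, a7 = 10; 5 < 10 (want ≥)  no
3. a4 = 8 is not in {13, 11, 6}  no
4. a8 = 10 lies in [9, 10]  yes
5. 10 / 5 = 2, so 5 divides 10  yes
6. a4 * a7 = 8 * 10 = 80, not 79  no

Constraints 2, 3, 6 are violated.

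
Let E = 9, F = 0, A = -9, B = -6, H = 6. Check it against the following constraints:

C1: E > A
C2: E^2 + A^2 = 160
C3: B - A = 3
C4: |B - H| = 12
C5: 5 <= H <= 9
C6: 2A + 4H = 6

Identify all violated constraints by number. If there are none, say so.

Constraint 2 does not hold.

C1: E = 9, A = -9; 9 > -9  OK
C2: E^2 + A^2 = 9^2 + (-9)^2 = 81 + 81 = 162, not 160  FAIL
C3: B - A = -6 - (-9) = 3  OK
C4: |-6 - 6| = 12  OK
C5: H = 6 lies in [5, 9]  OK
C6: 2A + 4H = 2(-9) + 4(6) = 6  OK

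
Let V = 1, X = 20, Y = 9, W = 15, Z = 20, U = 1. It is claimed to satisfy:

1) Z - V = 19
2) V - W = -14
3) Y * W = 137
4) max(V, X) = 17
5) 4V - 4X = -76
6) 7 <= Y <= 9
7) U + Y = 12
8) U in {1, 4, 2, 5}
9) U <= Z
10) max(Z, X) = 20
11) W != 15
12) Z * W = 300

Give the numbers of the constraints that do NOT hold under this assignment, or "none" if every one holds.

Violated: 3, 4, 7, and 11.

1) Z - V = 20 - 1 = 19  yes
2) V - W = 1 - 15 = -14  yes
3) Y * W = 9 * 15 = 135, not 137  no
4) max(1, 20) = 20, not 17  no
5) 4V - 4X = 4(1) - 4(20) = -76  yes
6) Y = 9 lies in [7, 9]  yes
7) U + Y = 1 + 9 = 10, not 12  no
8) U = 1 is in {1, 4, 2, 5}  yes
9) U = 1, Z = 20; 1 ≤ 20  yes
10) max(20, 20) = 20  yes
11) W = 15, but 15 is required to differ  no
12) Z * W = 20 * 15 = 300  yes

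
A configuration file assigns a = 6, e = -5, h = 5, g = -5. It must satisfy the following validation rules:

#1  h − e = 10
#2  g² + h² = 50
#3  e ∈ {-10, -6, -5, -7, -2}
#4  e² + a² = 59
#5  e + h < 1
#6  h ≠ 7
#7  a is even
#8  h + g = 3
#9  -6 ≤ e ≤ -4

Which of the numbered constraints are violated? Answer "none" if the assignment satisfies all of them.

#1 h − e = 5 − (-5) = 10 — holds.
#2 g² + h² = (-5)² + 5² = 25 + 25 = 50 — holds.
#3 e = -5 is in {-10, -6, -5, -7, -2} — holds.
#4 e² + a² = (-5)² + 6² = 25 + 36 = 61, not 59 — fails.
#5 e + h = -5 + 5 = 0; 0 < 1 — holds.
#6 h = 5, and 5 ≠ 7 — holds.
#7 a = 6 is even — holds.
#8 h + g = 5 + (-5) = 0, not 3 — fails.
#9 e = -5 lies in [-6, -4] — holds.

Constraints 4, 8 are violated.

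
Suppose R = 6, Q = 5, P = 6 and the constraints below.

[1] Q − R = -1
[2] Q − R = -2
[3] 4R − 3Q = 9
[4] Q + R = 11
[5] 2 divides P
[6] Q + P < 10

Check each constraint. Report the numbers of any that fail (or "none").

[1] Q − R = 5 − 6 = -1 — OK.
[2] Q − R = 5 − 6 = -1, not -2 — violated.
[3] 4R − 3Q = 4(6) − 3(5) = 9 — OK.
[4] Q + R = 5 + 6 = 11 — OK.
[5] 6 / 2 = 3, so 2 divides 6 — OK.
[6] Q + P = 5 + 6 = 11; 11 ≥ 10, bound 10 not met — violated.

The assignment fails constraints 2 and 6.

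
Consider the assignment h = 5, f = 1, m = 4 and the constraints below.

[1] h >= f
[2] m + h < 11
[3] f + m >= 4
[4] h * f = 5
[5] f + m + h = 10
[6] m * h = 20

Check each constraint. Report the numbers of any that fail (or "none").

Yes — all constraints hold.

[1] h = 5, f = 1; 5 ≥ 1  OK
[2] m + h = 4 + 5 = 9; 9 < 11  OK
[3] f + m = 1 + 4 = 5; 5 ≥ 4  OK
[4] h * f = 5 * 1 = 5  OK
[5] f + m + h = 1 + 4 + 5 = 10  OK
[6] m * h = 4 * 5 = 20  OK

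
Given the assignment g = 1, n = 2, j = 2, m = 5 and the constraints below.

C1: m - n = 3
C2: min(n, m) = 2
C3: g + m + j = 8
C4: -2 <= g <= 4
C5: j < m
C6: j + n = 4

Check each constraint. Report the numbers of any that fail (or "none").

C1: m - n = 5 - 2 = 3 — satisfied.
C2: min(2, 5) = 2 — satisfied.
C3: g + m + j = 1 + 5 + 2 = 8 — satisfied.
C4: g = 1 lies in [-2, 4] — satisfied.
C5: j = 2, m = 5; 2 < 5 — satisfied.
C6: j + n = 2 + 2 = 4 — satisfied.

All constraints are satisfied.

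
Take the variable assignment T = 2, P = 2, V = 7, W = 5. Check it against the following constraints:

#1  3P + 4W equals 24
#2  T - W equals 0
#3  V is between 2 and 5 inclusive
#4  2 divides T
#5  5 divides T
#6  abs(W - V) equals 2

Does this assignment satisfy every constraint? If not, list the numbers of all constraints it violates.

#1 3P + 4W = 3(2) + 4(5) = 26, not 24  FAIL
#2 T - W = 2 - 5 = -3, not 0  FAIL
#3 V = 7 is outside [2, 5]  FAIL
#4 2 / 2 = 1, so 2 divides 2  OK
#5 2 = 5*0 + 2, so 5 does not divide 2  FAIL
#6 abs(5 - 7) = 2  OK

The assignment fails constraints 1, 2, 3, and 5.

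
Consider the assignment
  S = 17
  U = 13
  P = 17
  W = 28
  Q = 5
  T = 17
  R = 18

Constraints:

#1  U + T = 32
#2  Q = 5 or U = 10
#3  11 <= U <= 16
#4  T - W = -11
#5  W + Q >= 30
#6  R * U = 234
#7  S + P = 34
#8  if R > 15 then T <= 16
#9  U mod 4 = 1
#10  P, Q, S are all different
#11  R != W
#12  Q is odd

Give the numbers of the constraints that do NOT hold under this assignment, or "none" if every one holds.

#1 U + T = 13 + 17 = 30, not 32 — fails.
#2 Q = 5 = 5 (first disjunct) — holds.
#3 U = 13 lies in [11, 16] — holds.
#4 T - W = 17 - 28 = -11 — holds.
#5 W + Q = 28 + 5 = 33; 33 ≥ 30 — holds.
#6 R * U = 18 * 13 = 234 — holds.
#7 S + P = 17 + 17 = 34 — holds.
#8 R = 18 > 15, so we need T ≤ 16; but T = 17 > 16 — fails.
#9 13 mod 4 = 1 — holds.
#10 P = S = 17, not all different — fails.
#11 R = 18, W = 28; distinct — holds.
#12 Q = 5 is odd — holds.

Violated: 1, 8, 10.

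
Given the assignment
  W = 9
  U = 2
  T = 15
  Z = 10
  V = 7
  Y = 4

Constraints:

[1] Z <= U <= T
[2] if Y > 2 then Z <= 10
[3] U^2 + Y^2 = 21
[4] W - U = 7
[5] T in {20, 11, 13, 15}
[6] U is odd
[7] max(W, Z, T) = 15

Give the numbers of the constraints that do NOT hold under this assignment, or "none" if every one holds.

Constraints 1, 3, and 6 are violated.

[1] values 10, 2, 15; Z = 10 is not <= U = 2  fails
[2] Y = 4 > 2, so we need Z ≤ 10; Z = 10 ≤ 10  holds
[3] U^2 + Y^2 = 2^2 + 4^2 = 4 + 16 = 20, not 21  fails
[4] W - U = 9 - 2 = 7  holds
[5] T = 15 is in {20, 11, 13, 15}  holds
[6] U = 2 is even  fails
[7] max(9, 10, 15) = 15  holds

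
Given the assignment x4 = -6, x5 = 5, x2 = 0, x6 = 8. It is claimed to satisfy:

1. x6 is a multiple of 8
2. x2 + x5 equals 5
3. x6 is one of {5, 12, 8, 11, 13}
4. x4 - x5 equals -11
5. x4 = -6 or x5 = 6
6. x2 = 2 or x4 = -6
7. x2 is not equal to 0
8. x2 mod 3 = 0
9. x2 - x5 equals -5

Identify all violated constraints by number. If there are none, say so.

1. 8 / 8 = 1, so 8 divides 8  yes
2. x2 + x5 = 0 + 5 = 5  yes
3. x6 = 8 is in {5, 12, 8, 11, 13}  yes
4. x4 - x5 = -6 - 5 = -11  yes
5. x4 = -6 = -6 (first disjunct)  yes
6. x2 = 0 ≠ 2, but x4 = -6 = -6 (second disjunct)  yes
7. x2 = 0, but 0 is required to differ  no
8. 0 mod 3 = 0  yes
9. x2 - x5 = 0 - 5 = -5  yes

Violated: 7.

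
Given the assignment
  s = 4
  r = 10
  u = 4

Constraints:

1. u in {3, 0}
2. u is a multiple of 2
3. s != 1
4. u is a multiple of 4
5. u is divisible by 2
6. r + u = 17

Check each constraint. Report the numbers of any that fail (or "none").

1. u = 4 is not in {3, 0} — does not hold.
2. 4 / 2 = 2, so 2 divides 4 — holds.
3. s = 4, and 4 ≠ 1 — holds.
4. 4 / 4 = 1, so 4 divides 4 — holds.
5. 4 / 2 = 2, so 2 divides 4 — holds.
6. r + u = 10 + 4 = 14, not 17 — does not hold.

The assignment fails constraints 1 and 6.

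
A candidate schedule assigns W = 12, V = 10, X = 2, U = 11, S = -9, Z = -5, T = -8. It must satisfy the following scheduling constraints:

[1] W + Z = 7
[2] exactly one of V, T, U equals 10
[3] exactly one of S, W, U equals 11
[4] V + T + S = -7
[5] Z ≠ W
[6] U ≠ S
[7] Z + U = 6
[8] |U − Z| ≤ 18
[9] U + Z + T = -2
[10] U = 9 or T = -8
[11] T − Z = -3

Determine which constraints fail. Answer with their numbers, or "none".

[1] W + Z = 12 + (-5) = 7  true
[2] V=10, T=-8, U=11; 1 of them equals 10  true
[3] S=-9, W=12, U=11; 1 of them equals 11  true
[4] V + T + S = 10 + (-8) + (-9) = -7  true
[5] Z = -5, W = 12; distinct  true
[6] U = 11, S = -9; distinct  true
[7] Z + U = -5 + 11 = 6  true
[8] |11 − (-5)| = 16; 16 ≤ 18  true
[9] U + Z + T = 11 + (-5) + (-8) = -2  true
[10] U = 11 ≠ 9, but T = -8 = -8 (second disjunct)  true
[11] T − Z = -8 − (-5) = -3  true

No violations.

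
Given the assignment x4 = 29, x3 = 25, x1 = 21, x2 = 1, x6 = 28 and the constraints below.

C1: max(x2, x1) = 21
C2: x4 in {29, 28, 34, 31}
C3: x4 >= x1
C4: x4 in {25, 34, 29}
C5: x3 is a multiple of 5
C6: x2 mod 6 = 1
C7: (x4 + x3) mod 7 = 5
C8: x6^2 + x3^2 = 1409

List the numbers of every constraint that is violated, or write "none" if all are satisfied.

C1: max(1, 21) = 21 — holds.
C2: x4 = 29 is in {29, 28, 34, 31} — holds.
C3: x4 = 29, x1 = 21; 29 ≥ 21 — holds.
C4: x4 = 29 is in {25, 34, 29} — holds.
C5: 25 / 5 = 5, so 5 divides 25 — holds.
C6: 1 mod 6 = 1 — holds.
C7: x4 + x3 = 54; 54 mod 7 = 5 — holds.
C8: x6^2 + x3^2 = 28^2 + 25^2 = 784 + 625 = 1409 — holds.

All constraints are satisfied.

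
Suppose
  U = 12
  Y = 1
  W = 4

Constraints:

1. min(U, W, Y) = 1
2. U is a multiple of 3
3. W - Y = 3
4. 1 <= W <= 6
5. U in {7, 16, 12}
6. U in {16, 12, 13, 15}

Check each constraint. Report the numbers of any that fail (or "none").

1. min(12, 4, 1) = 1 — satisfied.
2. 12 / 3 = 4, so 3 divides 12 — satisfied.
3. W - Y = 4 - 1 = 3 — satisfied.
4. W = 4 lies in [1, 6] — satisfied.
5. U = 12 is in {7, 16, 12} — satisfied.
6. U = 12 is in {16, 12, 13, 15} — satisfied.

None — every constraint holds.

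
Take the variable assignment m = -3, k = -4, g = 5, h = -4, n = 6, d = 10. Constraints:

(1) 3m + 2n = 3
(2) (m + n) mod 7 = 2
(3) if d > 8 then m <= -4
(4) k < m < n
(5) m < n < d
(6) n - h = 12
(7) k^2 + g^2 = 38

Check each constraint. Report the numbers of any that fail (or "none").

No — constraints 2, 3, 6, and 7 are not satisfied.

(1) 3m + 2n = 3(-3) + 2(6) = 3 — satisfied.
(2) m + n = 3; 3 mod 7 = 3, not 2 — violated.
(3) d = 10 > 8, so we need m ≤ -4; but m = -3 > -4 — violated.
(4) values -4 < -3 < 6 — satisfied.
(5) values -3 < 6 < 10 — satisfied.
(6) n - h = 6 - (-4) = 10, not 12 — violated.
(7) k^2 + g^2 = (-4)^2 + 5^2 = 16 + 25 = 41, not 38 — violated.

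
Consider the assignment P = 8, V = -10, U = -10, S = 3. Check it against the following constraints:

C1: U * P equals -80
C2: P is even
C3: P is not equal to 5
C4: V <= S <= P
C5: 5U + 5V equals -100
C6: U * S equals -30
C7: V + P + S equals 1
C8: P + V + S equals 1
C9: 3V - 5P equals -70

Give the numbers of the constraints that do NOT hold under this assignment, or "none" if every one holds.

C1: U * P = -10 * 8 = -80 — holds.
C2: P = 8 is even — holds.
C3: P = 8, and 8 ≠ 5 — holds.
C4: values -10 <= 3 <= 8 — holds.
C5: 5U + 5V = 5(-10) + 5(-10) = -100 — holds.
C6: U * S = -10 * 3 = -30 — holds.
C7: V + P + S = -10 + 8 + 3 = 1 — holds.
C8: P + V + S = 8 + (-10) + 3 = 1 — holds.
C9: 3V - 5P = 3(-10) - 5(8) = -70 — holds.

The assignment satisfies every constraint.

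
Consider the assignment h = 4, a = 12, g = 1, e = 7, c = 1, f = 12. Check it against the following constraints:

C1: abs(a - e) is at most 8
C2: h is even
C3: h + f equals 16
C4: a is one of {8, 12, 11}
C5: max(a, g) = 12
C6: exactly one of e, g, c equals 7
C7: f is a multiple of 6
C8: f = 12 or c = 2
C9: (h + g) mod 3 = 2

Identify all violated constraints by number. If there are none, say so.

Yes — all constraints hold.

C1: abs(12 - 7) = 5; 5 ≤ 8 — OK.
C2: h = 4 is even — OK.
C3: h + f = 4 + 12 = 16 — OK.
C4: a = 12 is in {8, 12, 11} — OK.
C5: max(12, 1) = 12 — OK.
C6: e=7, g=1, c=1; 1 of them equals 7 — OK.
C7: 12 / 6 = 2, so 6 divides 12 — OK.
C8: f = 12 = 12 (first disjunct) — OK.
C9: h + g = 5; 5 mod 3 = 2 — OK.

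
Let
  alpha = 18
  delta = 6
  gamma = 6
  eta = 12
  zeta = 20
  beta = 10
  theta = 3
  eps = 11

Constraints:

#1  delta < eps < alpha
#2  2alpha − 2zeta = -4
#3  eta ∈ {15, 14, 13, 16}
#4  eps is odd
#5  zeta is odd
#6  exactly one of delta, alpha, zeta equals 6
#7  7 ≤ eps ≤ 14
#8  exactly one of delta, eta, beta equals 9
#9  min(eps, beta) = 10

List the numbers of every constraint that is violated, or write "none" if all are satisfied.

The assignment fails constraints 3, 5, and 8.

#1 values 6 < 11 < 18  holds
#2 2alpha − 2zeta = 2(18) − 2(20) = -4  holds
#3 eta = 12 is not in {15, 14, 13, 16}  fails
#4 eps = 11 is odd  holds
#5 zeta = 20 is even  fails
#6 delta=6, alpha=18, zeta=20; 1 of them equals 6  holds
#7 eps = 11 lies in [7, 14]  holds
#8 delta=6, eta=12, beta=10; 0 of them equal 9, not exactly one  fails
#9 min(11, 10) = 10  holds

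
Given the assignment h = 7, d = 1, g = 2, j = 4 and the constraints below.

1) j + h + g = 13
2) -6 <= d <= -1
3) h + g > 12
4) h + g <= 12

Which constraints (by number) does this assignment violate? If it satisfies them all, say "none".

The assignment fails constraints 2, 3.

1) j + h + g = 4 + 7 + 2 = 13  ✓
2) d = 1 is outside [-6, -1]  ✗
3) h + g = 7 + 2 = 9; 9 ≤ 12, bound 12 not met  ✗
4) h + g = 7 + 2 = 9; 9 ≤ 12  ✓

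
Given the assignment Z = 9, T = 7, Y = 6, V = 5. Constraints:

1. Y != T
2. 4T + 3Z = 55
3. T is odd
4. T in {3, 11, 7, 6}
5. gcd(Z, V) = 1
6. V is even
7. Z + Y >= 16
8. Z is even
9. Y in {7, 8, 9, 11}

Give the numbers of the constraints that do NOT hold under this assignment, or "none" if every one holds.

Constraints 6, 7, 8, and 9 do not hold.

1. Y = 6, T = 7; distinct — holds.
2. 4T + 3Z = 4(7) + 3(9) = 55 — holds.
3. T = 7 is odd — holds.
4. T = 7 is in {3, 11, 7, 6} — holds.
5. gcd(9, 5) = 1 — holds.
6. V = 5 is odd — fails.
7. Z + Y = 9 + 6 = 15; 15 < 16, bound 16 not met — fails.
8. Z = 9 is odd — fails.
9. Y = 6 is not in {7, 8, 9, 11} — fails.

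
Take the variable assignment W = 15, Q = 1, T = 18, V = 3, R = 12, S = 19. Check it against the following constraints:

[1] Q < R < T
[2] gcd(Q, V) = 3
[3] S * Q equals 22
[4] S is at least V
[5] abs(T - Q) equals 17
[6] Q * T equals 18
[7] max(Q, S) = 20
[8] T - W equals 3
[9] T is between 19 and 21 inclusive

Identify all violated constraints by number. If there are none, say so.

[1] values 1 < 12 < 18  true
[2] gcd(1, 3) = 1, not 3  false
[3] S * Q = 19 * 1 = 19, not 22  false
[4] S = 19, V = 3; 19 ≥ 3  true
[5] abs(18 - 1) = 17  true
[6] Q * T = 1 * 18 = 18  true
[7] max(1, 19) = 19, not 20  false
[8] T - W = 18 - 15 = 3  true
[9] T = 18 is outside [19, 21]  false

The assignment fails constraints 2, 3, 7, and 9.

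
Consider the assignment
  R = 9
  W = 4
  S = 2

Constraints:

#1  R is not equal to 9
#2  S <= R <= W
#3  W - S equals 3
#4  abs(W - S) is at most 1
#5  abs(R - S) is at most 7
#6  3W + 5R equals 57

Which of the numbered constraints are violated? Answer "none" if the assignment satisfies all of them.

Violated: 1, 2, 3, 4.

#1 R = 9, but 9 is required to differ — violated.
#2 values 2, 9, 4; R = 9 is not <= W = 4 — violated.
#3 W - S = 4 - 2 = 2, not 3 — violated.
#4 abs(4 - 2) = 2; 2 > 1, exceeds bound 1 — violated.
#5 abs(9 - 2) = 7; 7 ≤ 7 — OK.
#6 3W + 5R = 3(4) + 5(9) = 57 — OK.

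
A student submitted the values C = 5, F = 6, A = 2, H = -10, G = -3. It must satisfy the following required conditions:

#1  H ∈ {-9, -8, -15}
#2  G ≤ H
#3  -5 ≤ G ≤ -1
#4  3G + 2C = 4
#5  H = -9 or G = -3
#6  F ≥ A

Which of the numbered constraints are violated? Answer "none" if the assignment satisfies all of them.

#1 H = -10 is not in {-9, -8, -15}  false
#2 G = -3, H = -10; -3 > -10 (want ≤)  false
#3 G = -3 lies in [-5, -1]  true
#4 3G + 2C = 3(-3) + 2(5) = 1, not 4  false
#5 H = -10 ≠ -9, but G = -3 = -3 (second disjunct)  true
#6 F = 6, A = 2; 6 ≥ 2  true

Constraints 1, 2, and 4 do not hold.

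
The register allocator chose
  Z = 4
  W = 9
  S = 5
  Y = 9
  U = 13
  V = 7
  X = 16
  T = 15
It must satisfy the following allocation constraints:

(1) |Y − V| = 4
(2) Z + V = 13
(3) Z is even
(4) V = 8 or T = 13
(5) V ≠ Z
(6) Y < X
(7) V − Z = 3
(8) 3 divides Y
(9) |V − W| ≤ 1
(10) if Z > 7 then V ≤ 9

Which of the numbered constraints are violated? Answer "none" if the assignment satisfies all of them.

(1) |9 − 7| = 2, not 4  no
(2) Z + V = 4 + 7 = 11, not 13  no
(3) Z = 4 is even  yes
(4) V = 7 ≠ 8 and T = 15 ≠ 13; both disjuncts false  no
(5) V = 7, Z = 4; distinct  yes
(6) Y = 9, X = 16; 9 < 16  yes
(7) V − Z = 7 − 4 = 3  yes
(8) 9 / 3 = 3, so 3 divides 9  yes
(9) |7 − 9| = 2; 2 > 1, exceeds bound 1  no
(10) Z = 4, not > 7; antecedent false, conditional vacuously true  yes

The assignment fails constraints 1, 2, 4, 9.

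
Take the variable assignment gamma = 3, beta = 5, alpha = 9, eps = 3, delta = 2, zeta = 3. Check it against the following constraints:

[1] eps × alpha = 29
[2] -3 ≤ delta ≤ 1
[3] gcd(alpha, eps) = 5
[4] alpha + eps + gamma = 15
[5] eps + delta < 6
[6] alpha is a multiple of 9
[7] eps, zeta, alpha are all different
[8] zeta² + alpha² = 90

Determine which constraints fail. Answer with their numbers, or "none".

[1] eps × alpha = 3 × 9 = 27, not 29  no
[2] delta = 2 is outside [-3, 1]  no
[3] gcd(9, 3) = 3, not 5  no
[4] alpha + eps + gamma = 9 + 3 + 3 = 15  yes
[5] eps + delta = 3 + 2 = 5; 5 < 6  yes
[6] 9 / 9 = 1, so 9 divides 9  yes
[7] eps = zeta = 3, not all different  no
[8] zeta² + alpha² = 3² + 9² = 9 + 81 = 90  yes

Constraints 1, 2, 3, 7 are violated.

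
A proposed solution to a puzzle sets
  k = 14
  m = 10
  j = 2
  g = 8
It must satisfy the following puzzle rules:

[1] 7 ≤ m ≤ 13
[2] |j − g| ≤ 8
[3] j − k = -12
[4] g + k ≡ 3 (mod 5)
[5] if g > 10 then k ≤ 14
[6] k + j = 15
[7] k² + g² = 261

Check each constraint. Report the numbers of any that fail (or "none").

[1] m = 10 lies in [7, 13]  yes
[2] |2 − 8| = 6; 6 ≤ 8  yes
[3] j − k = 2 − 14 = -12  yes
[4] g + k = 22; 22 mod 5 = 2, not 3  no
[5] g = 8, not > 10; antecedent false, conditional vacuously true  yes
[6] k + j = 14 + 2 = 16, not 15  no
[7] k² + g² = 14² + 8² = 196 + 64 = 260, not 261  no

No — constraints 4, 6, 7 are not satisfied.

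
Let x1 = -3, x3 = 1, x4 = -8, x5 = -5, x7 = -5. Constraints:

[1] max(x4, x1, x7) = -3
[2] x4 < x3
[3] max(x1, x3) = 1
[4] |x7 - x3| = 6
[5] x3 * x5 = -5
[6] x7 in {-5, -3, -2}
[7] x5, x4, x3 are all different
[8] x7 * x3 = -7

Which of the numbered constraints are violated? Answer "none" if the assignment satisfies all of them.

[1] max(-8, -3, -5) = -3  ✔
[2] x4 = -8, x3 = 1; -8 < 1  ✔
[3] max(-3, 1) = 1  ✔
[4] |-5 - 1| = 6  ✔
[5] x3 * x5 = 1 * (-5) = -5  ✔
[6] x7 = -5 is in {-5, -3, -2}  ✔
[7] values -5, -8, 1 are pairwise distinct  ✔
[8] x7 * x3 = -5 * 1 = -5, not -7  ✘

Constraint 8 is violated.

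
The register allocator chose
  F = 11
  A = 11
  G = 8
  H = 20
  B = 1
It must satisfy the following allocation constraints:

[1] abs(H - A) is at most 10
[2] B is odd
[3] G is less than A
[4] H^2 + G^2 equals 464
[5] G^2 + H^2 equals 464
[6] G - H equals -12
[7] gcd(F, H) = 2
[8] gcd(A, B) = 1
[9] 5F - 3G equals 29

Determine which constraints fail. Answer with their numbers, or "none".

[1] abs(20 - 11) = 9; 9 ≤ 10 — holds.
[2] B = 1 is odd — holds.
[3] G = 8, A = 11; 8 < 11 — holds.
[4] H^2 + G^2 = 20^2 + 8^2 = 400 + 64 = 464 — holds.
[5] G^2 + H^2 = 8^2 + 20^2 = 64 + 400 = 464 — holds.
[6] G - H = 8 - 20 = -12 — holds.
[7] gcd(11, 20) = 1, not 2 — does not hold.
[8] gcd(11, 1) = 1 — holds.
[9] 5F - 3G = 5(11) - 3(8) = 31, not 29 — does not hold.

Constraints 7 and 9 do not hold.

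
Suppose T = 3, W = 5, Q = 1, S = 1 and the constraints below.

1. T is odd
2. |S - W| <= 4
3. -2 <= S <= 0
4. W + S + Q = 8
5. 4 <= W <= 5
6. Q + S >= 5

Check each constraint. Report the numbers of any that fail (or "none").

1. T = 3 is odd  holds
2. |1 - 5| = 4; 4 ≤ 4  holds
3. S = 1 is outside [-2, 0]  fails
4. W + S + Q = 5 + 1 + 1 = 7, not 8  fails
5. W = 5 lies in [4, 5]  holds
6. Q + S = 1 + 1 = 2; 2 < 5, bound 5 not met  fails

Constraints 3, 4, and 6 are violated.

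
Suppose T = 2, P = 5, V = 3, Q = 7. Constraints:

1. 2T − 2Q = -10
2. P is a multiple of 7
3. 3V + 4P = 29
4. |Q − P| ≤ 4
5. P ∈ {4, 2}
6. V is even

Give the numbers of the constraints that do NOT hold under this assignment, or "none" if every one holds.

1. 2T − 2Q = 2(2) − 2(7) = -10  OK
2. 5 = 7×0 + 5, so 7 does not divide 5  FAIL
3. 3V + 4P = 3(3) + 4(5) = 29  OK
4. |7 − 5| = 2; 2 ≤ 4  OK
5. P = 5 is not in {4, 2}  FAIL
6. V = 3 is odd  FAIL

The assignment fails constraints 2, 5, 6.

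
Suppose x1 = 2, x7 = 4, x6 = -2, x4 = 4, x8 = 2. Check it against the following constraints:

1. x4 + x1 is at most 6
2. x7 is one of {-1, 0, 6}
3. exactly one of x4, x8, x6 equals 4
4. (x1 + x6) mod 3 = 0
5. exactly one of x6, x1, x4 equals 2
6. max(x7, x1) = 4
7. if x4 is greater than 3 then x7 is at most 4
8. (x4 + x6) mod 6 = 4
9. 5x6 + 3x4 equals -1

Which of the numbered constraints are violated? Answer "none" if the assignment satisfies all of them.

Violated: 2, 8, and 9.

1. x4 + x1 = 4 + 2 = 6; 6 ≤ 6  yes
2. x7 = 4 is not in {-1, 0, 6}  no
3. x4=4, x8=2, x6=-2; 1 of them equals 4  yes
4. x1 + x6 = 0; 0 mod 3 = 0  yes
5. x6=-2, x1=2, x4=4; 1 of them equals 2  yes
6. max(4, 2) = 4  yes
7. x4 = 4 > 3, so we need x7 ≤ 4; x7 = 4 ≤ 4  yes
8. x4 + x6 = 2; 2 mod 6 = 2, not 4  no
9. 5x6 + 3x4 = 5(-2) + 3(4) = 2, not -1  no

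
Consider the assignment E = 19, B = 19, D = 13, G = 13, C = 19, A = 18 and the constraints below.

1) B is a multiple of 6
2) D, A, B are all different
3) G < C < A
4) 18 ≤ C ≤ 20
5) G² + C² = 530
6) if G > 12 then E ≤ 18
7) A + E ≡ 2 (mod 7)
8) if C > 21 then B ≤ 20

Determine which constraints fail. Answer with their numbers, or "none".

1) 19 = 6×3 + 1, so 6 does not divide 19  fails
2) values 13, 18, 19 are pairwise distinct  holds
3) values 13, 19, 18; C = 19 is not < A = 18  fails
4) C = 19 lies in [18, 20]  holds
5) G² + C² = 13² + 19² = 169 + 361 = 530  holds
6) G = 13 > 12, so we need E ≤ 18; but E = 19 > 18  fails
7) A + E = 37; 37 mod 7 = 2  holds
8) C = 19, not > 21; antecedent false, conditional vacuously true  holds

Constraints 1, 3, and 6 are violated.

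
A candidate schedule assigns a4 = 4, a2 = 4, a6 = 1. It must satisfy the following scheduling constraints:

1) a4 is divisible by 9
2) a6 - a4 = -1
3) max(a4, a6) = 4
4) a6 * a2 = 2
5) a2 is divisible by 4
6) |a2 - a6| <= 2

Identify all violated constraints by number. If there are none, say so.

No — constraints 1, 2, 4, 6 are not satisfied.

1) 4 = 9*0 + 4, so 9 does not divide 4  ✘
2) a6 - a4 = 1 - 4 = -3, not -1  ✘
3) max(4, 1) = 4  ✔
4) a6 * a2 = 1 * 4 = 4, not 2  ✘
5) 4 / 4 = 1, so 4 divides 4  ✔
6) |4 - 1| = 3; 3 > 2, exceeds bound 2  ✘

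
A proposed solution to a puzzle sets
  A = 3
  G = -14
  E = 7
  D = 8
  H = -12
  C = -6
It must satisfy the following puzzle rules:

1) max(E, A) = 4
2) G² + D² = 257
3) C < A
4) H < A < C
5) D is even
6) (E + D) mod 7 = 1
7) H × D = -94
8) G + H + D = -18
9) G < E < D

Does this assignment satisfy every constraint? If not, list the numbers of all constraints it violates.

Constraints 1, 2, 4, and 7 do not hold.

1) max(7, 3) = 7, not 4 — fails.
2) G² + D² = (-14)² + 8² = 196 + 64 = 260, not 257 — fails.
3) C = -6, A = 3; -6 < 3 — holds.
4) values -12, 3, -6; A = 3 is not < C = -6 — fails.
5) D = 8 is even — holds.
6) E + D = 15; 15 mod 7 = 1 — holds.
7) H × D = -12 × 8 = -96, not -94 — fails.
8) G + H + D = -14 + (-12) + 8 = -18 — holds.
9) values -14 < 7 < 8 — holds.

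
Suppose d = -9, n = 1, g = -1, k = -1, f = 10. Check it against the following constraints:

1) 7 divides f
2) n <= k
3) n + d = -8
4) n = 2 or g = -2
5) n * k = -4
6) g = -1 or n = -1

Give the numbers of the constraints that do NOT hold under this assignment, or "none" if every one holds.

Constraints 1, 2, 4, 5 are violated.

1) 10 = 7*1 + 3, so 7 does not divide 10 — fails.
2) n = 1, k = -1; 1 > -1 (want ≤) — fails.
3) n + d = 1 + (-9) = -8 — holds.
4) n = 1 ≠ 2 and g = -1 ≠ -2; both disjuncts false — fails.
5) n * k = 1 * (-1) = -1, not -4 — fails.
6) g = -1 = -1 (first disjunct) — holds.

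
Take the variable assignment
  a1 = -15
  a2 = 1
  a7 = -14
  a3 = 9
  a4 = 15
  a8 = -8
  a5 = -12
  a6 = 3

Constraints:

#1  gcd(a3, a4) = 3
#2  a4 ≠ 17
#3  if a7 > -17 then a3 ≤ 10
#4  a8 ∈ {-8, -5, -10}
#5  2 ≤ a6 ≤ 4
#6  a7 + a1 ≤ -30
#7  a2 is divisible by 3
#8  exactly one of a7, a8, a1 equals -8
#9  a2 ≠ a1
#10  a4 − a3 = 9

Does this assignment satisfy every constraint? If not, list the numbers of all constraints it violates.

Violated: 6, 7, and 10.

#1 gcd(9, 15) = 3  yes
#2 a4 = 15, and 15 ≠ 17  yes
#3 a7 = -14 > -17, so we need a3 ≤ 10; a3 = 9 ≤ 10  yes
#4 a8 = -8 is in {-8, -5, -10}  yes
#5 a6 = 3 lies in [2, 4]  yes
#6 a7 + a1 = -14 + (-15) = -29; -29 > -30, bound -30 not met  no
#7 1 = 3×0 + 1, so 3 does not divide 1  no
#8 a7=-14, a8=-8, a1=-15; 1 of them equals -8  yes
#9 a2 = 1, a1 = -15; distinct  yes
#10 a4 − a3 = 15 − 9 = 6, not 9  no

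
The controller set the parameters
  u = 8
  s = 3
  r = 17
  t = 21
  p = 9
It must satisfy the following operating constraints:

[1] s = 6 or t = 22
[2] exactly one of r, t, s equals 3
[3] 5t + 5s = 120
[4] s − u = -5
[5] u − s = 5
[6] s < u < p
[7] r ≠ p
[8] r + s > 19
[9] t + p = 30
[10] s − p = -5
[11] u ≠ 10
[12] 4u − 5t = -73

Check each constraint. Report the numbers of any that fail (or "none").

[1] s = 3 ≠ 6 and t = 21 ≠ 22; both disjuncts false  FAIL
[2] r=17, t=21, s=3; 1 of them equals 3  OK
[3] 5t + 5s = 5(21) + 5(3) = 120  OK
[4] s − u = 3 − 8 = -5  OK
[5] u − s = 8 − 3 = 5  OK
[6] values 3 < 8 < 9  OK
[7] r = 17, p = 9; distinct  OK
[8] r + s = 17 + 3 = 20; 20 > 19  OK
[9] t + p = 21 + 9 = 30  OK
[10] s − p = 3 − 9 = -6, not -5  FAIL
[11] u = 8, and 8 ≠ 10  OK
[12] 4u − 5t = 4(8) − 5(21) = -73  OK

The assignment fails constraints 1, 10.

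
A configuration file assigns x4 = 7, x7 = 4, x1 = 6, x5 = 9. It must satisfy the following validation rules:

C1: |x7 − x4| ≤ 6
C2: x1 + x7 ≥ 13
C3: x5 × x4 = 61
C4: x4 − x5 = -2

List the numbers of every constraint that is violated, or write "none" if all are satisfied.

C1: |4 − 7| = 3; 3 ≤ 6 — holds.
C2: x1 + x7 = 6 + 4 = 10; 10 < 13, bound 13 not met — fails.
C3: x5 × x4 = 9 × 7 = 63, not 61 — fails.
C4: x4 − x5 = 7 − 9 = -2 — holds.

Constraints 2 and 3 are violated.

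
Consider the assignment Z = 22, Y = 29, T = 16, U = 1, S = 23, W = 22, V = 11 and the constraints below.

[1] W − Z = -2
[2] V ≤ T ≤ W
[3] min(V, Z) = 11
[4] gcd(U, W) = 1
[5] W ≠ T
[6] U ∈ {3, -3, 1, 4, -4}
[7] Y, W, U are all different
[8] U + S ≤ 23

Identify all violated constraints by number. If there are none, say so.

Constraints 1, 8 are violated.

[1] W − Z = 22 − 22 = 0, not -2 — violated.
[2] values 11 ≤ 16 ≤ 22 — satisfied.
[3] min(11, 22) = 11 — satisfied.
[4] gcd(1, 22) = 1 — satisfied.
[5] W = 22, T = 16; distinct — satisfied.
[6] U = 1 is in {3, -3, 1, 4, -4} — satisfied.
[7] values 29, 22, 1 are pairwise distinct — satisfied.
[8] U + S = 1 + 23 = 24; 24 > 23, bound 23 not met — violated.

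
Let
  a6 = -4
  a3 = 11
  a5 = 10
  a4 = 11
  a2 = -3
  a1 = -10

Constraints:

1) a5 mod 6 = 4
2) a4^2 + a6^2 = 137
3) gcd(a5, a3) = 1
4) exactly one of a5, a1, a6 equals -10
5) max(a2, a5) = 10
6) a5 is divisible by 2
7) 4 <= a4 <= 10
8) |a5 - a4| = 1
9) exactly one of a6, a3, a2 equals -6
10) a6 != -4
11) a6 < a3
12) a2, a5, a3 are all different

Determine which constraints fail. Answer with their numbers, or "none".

The assignment fails constraints 7, 9, 10.

1) 10 mod 6 = 4  true
2) a4^2 + a6^2 = 11^2 + (-4)^2 = 121 + 16 = 137  true
3) gcd(10, 11) = 1  true
4) a5=10, a1=-10, a6=-4; 1 of them equals -10  true
5) max(-3, 10) = 10  true
6) 10 / 2 = 5, so 2 divides 10  true
7) a4 = 11 is outside [4, 10]  false
8) |10 - 11| = 1  true
9) a6=-4, a3=11, a2=-3; 0 of them equal -6, not exactly one  false
10) a6 = -4, but -4 is required to differ  false
11) a6 = -4, a3 = 11; -4 < 11  true
12) values -3, 10, 11 are pairwise distinct  true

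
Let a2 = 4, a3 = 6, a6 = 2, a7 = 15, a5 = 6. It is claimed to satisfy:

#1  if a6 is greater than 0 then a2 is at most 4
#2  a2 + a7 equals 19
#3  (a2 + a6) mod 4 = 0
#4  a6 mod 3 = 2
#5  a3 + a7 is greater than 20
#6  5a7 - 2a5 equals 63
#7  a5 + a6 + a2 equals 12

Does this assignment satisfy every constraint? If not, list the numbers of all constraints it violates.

Constraint 3 does not hold.

#1 a6 = 2 > 0, so we need a2 ≤ 4; a2 = 4 ≤ 4 — satisfied.
#2 a2 + a7 = 4 + 15 = 19 — satisfied.
#3 a2 + a6 = 6; 6 mod 4 = 2, not 0 — violated.
#4 2 mod 3 = 2 — satisfied.
#5 a3 + a7 = 6 + 15 = 21; 21 > 20 — satisfied.
#6 5a7 - 2a5 = 5(15) - 2(6) = 63 — satisfied.
#7 a5 + a6 + a2 = 6 + 2 + 4 = 12 — satisfied.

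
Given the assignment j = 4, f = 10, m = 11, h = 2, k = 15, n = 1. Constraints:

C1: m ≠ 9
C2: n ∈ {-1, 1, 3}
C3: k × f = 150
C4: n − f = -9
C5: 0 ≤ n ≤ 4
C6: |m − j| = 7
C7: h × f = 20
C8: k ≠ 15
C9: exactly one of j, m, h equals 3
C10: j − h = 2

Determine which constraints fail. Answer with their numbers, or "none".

C1: m = 11, and 11 ≠ 9  OK
C2: n = 1 is in {-1, 1, 3}  OK
C3: k × f = 15 × 10 = 150  OK
C4: n − f = 1 − 10 = -9  OK
C5: n = 1 lies in [0, 4]  OK
C6: |11 − 4| = 7  OK
C7: h × f = 2 × 10 = 20  OK
C8: k = 15, but 15 is required to differ  FAIL
C9: j=4, m=11, h=2; 0 of them equal 3, not exactly one  FAIL
C10: j − h = 4 − 2 = 2  OK

Violated: 8, 9.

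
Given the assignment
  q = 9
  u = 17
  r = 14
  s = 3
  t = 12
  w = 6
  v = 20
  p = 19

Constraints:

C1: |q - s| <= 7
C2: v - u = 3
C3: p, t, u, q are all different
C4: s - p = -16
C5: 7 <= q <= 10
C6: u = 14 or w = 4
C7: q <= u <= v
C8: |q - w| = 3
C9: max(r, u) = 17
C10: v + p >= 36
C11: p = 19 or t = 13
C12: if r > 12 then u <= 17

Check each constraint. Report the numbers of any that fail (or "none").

No — constraint 6 is not satisfied.

C1: |9 - 3| = 6; 6 ≤ 7 — OK.
C2: v - u = 20 - 17 = 3 — OK.
C3: values 19, 12, 17, 9 are pairwise distinct — OK.
C4: s - p = 3 - 19 = -16 — OK.
C5: q = 9 lies in [7, 10] — OK.
C6: u = 17 ≠ 14 and w = 6 ≠ 4; both disjuncts false — violated.
C7: values 9 <= 17 <= 20 — OK.
C8: |9 - 6| = 3 — OK.
C9: max(14, 17) = 17 — OK.
C10: v + p = 20 + 19 = 39; 39 ≥ 36 — OK.
C11: p = 19 = 19 (first disjunct) — OK.
C12: r = 14 > 12, so we need u ≤ 17; u = 17 ≤ 17 — OK.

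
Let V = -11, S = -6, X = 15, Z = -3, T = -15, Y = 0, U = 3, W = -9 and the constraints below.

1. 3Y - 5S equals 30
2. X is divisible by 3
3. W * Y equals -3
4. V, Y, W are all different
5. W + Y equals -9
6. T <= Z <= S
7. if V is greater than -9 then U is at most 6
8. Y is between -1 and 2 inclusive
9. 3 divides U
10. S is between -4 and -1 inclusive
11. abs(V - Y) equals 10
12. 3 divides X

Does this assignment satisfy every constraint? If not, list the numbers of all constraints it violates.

Violated: 3, 6, 10, and 11.

1. 3Y - 5S = 3(0) - 5(-6) = 30 — holds.
2. 15 / 3 = 5, so 3 divides 15 — holds.
3. W * Y = -9 * 0 = 0, not -3 — fails.
4. values -11, 0, -9 are pairwise distinct — holds.
5. W + Y = -9 + 0 = -9 — holds.
6. values -15, -3, -6; Z = -3 is not <= S = -6 — fails.
7. V = -11, not > -9; antecedent false, conditional vacuously true — holds.
8. Y = 0 lies in [-1, 2] — holds.
9. 3 / 3 = 1, so 3 divides 3 — holds.
10. S = -6 is outside [-4, -1] — fails.
11. abs(-11 - 0) = 11, not 10 — fails.
12. 15 / 3 = 5, so 3 divides 15 — holds.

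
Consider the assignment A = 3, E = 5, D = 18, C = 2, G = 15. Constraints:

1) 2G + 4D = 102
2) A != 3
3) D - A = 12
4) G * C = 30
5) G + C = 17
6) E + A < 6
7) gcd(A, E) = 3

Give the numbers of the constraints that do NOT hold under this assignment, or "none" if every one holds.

1) 2G + 4D = 2(15) + 4(18) = 102  true
2) A = 3, but 3 is required to differ  false
3) D - A = 18 - 3 = 15, not 12  false
4) G * C = 15 * 2 = 30  true
5) G + C = 15 + 2 = 17  true
6) E + A = 5 + 3 = 8; 8 ≥ 6, bound 6 not met  false
7) gcd(3, 5) = 1, not 3  false

The assignment fails constraints 2, 3, 6, 7.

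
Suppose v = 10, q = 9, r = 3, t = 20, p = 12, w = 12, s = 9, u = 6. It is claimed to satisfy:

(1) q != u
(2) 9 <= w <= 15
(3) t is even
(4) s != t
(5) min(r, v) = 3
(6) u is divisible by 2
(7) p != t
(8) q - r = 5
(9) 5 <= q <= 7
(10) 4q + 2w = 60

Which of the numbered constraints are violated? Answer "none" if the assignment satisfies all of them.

Constraints 8 and 9 do not hold.

(1) q = 9, u = 6; distinct  yes
(2) w = 12 lies in [9, 15]  yes
(3) t = 20 is even  yes
(4) s = 9, t = 20; distinct  yes
(5) min(3, 10) = 3  yes
(6) 6 / 2 = 3, so 2 divides 6  yes
(7) p = 12, t = 20; distinct  yes
(8) q - r = 9 - 3 = 6, not 5  no
(9) q = 9 is outside [5, 7]  no
(10) 4q + 2w = 4(9) + 2(12) = 60  yes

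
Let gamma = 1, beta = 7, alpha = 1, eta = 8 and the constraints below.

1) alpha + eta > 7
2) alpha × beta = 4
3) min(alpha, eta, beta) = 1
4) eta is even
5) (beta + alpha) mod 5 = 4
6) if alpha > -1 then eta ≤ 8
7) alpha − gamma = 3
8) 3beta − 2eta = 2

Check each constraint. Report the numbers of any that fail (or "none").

Constraints 2, 5, 7, and 8 are violated.

1) alpha + eta = 1 + 8 = 9; 9 > 7  OK
2) alpha × beta = 1 × 7 = 7, not 4  FAIL
3) min(1, 8, 7) = 1  OK
4) eta = 8 is even  OK
5) beta + alpha = 8; 8 mod 5 = 3, not 4  FAIL
6) alpha = 1 > -1, so we need eta ≤ 8; eta = 8 ≤ 8  OK
7) alpha − gamma = 1 − 1 = 0, not 3  FAIL
8) 3beta − 2eta = 3(7) − 2(8) = 5, not 2  FAIL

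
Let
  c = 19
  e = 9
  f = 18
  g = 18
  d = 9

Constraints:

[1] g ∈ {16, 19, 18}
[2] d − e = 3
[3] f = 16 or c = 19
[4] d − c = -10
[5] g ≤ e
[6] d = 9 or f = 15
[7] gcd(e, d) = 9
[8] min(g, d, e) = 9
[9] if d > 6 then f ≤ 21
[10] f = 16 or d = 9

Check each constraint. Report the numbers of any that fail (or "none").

[1] g = 18 is in {16, 19, 18} — satisfied.
[2] d − e = 9 − 9 = 0, not 3 — violated.
[3] f = 18 ≠ 16, but c = 19 = 19 (second disjunct) — satisfied.
[4] d − c = 9 − 19 = -10 — satisfied.
[5] g = 18, e = 9; 18 > 9 (want ≤) — violated.
[6] d = 9 = 9 (first disjunct) — satisfied.
[7] gcd(9, 9) = 9 — satisfied.
[8] min(18, 9, 9) = 9 — satisfied.
[9] d = 9 > 6, so we need f ≤ 21; f = 18 ≤ 21 — satisfied.
[10] f = 18 ≠ 16, but d = 9 = 9 (second disjunct) — satisfied.

Violated: 2 and 5.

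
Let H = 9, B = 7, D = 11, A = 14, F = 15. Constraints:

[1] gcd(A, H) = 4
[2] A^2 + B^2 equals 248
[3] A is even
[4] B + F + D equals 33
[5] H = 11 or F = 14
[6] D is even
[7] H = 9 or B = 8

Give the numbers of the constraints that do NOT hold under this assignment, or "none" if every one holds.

The assignment fails constraints 1, 2, 5, 6.

[1] gcd(14, 9) = 1, not 4  FAIL
[2] A^2 + B^2 = 14^2 + 7^2 = 196 + 49 = 245, not 248  FAIL
[3] A = 14 is even  OK
[4] B + F + D = 7 + 15 + 11 = 33  OK
[5] H = 9 ≠ 11 and F = 15 ≠ 14; both disjuncts false  FAIL
[6] D = 11 is odd  FAIL
[7] H = 9 = 9 (first disjunct)  OK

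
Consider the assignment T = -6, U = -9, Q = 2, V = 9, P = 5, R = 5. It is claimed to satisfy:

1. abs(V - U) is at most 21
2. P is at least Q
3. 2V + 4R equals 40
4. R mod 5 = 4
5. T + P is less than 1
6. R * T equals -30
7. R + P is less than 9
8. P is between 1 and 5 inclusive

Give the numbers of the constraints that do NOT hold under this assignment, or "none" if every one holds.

Constraints 3, 4, 7 are violated.

1. abs(9 - (-9)) = 18; 18 ≤ 21  true
2. P = 5, Q = 2; 5 ≥ 2  true
3. 2V + 4R = 2(9) + 4(5) = 38, not 40  false
4. 5 mod 5 = 0, not 4  false
5. T + P = -6 + 5 = -1; -1 < 1  true
6. R * T = 5 * (-6) = -30  true
7. R + P = 5 + 5 = 10; 10 ≥ 9, bound 9 not met  false
8. P = 5 lies in [1, 5]  true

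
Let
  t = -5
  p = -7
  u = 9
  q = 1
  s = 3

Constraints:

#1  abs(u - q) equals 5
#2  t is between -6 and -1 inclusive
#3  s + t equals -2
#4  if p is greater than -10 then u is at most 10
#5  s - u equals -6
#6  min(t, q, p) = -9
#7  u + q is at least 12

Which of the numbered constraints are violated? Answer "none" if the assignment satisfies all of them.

Constraints 1, 6, 7 do not hold.

#1 abs(9 - 1) = 8, not 5 — fails.
#2 t = -5 lies in [-6, -1] — holds.
#3 s + t = 3 + (-5) = -2 — holds.
#4 p = -7 > -10, so we need u ≤ 10; u = 9 ≤ 10 — holds.
#5 s - u = 3 - 9 = -6 — holds.
#6 min(-5, 1, -7) = -7, not -9 — fails.
#7 u + q = 9 + 1 = 10; 10 < 12, bound 12 not met — fails.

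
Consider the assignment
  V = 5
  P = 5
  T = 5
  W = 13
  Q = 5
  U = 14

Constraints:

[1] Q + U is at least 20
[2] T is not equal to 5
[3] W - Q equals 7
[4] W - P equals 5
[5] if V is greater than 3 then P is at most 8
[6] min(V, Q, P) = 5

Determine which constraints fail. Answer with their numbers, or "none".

[1] Q + U = 5 + 14 = 19; 19 < 20, bound 20 not met — violated.
[2] T = 5, but 5 is required to differ — violated.
[3] W - Q = 13 - 5 = 8, not 7 — violated.
[4] W - P = 13 - 5 = 8, not 5 — violated.
[5] V = 5 > 3, so we need P ≤ 8; P = 5 ≤ 8 — satisfied.
[6] min(5, 5, 5) = 5 — satisfied.

No — constraints 1, 2, 3, 4 are not satisfied.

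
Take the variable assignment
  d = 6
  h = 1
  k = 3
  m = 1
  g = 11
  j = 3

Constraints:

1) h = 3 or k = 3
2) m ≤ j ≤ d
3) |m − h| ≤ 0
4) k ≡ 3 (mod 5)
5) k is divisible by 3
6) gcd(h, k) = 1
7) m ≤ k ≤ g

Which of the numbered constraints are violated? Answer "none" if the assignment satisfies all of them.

1) h = 1 ≠ 3, but k = 3 = 3 (second disjunct) — holds.
2) values 1 ≤ 3 ≤ 6 — holds.
3) |1 − 1| = 0; 0 ≤ 0 — holds.
4) 3 mod 5 = 3 — holds.
5) 3 / 3 = 1, so 3 divides 3 — holds.
6) gcd(1, 3) = 1 — holds.
7) values 1 ≤ 3 ≤ 11 — holds.

Yes — all constraints hold.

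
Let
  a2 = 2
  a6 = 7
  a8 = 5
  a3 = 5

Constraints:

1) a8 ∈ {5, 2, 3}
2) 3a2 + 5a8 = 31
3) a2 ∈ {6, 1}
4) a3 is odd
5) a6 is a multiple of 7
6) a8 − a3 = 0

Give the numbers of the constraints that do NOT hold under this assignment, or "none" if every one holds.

1) a8 = 5 is in {5, 2, 3} — holds.
2) 3a2 + 5a8 = 3(2) + 5(5) = 31 — holds.
3) a2 = 2 is not in {6, 1} — fails.
4) a3 = 5 is odd — holds.
5) 7 / 7 = 1, so 7 divides 7 — holds.
6) a8 − a3 = 5 − 5 = 0 — holds.

Constraint 3 does not hold.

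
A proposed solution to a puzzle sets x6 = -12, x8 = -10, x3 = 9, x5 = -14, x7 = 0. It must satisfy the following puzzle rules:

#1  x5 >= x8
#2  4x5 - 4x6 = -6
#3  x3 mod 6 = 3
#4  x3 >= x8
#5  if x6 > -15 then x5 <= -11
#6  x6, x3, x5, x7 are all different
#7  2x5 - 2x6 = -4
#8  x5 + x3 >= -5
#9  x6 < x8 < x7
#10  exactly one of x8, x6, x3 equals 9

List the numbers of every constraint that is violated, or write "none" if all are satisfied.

#1 x5 = -14, x8 = -10; -14 < -10 (want ≥)  ✘
#2 4x5 - 4x6 = 4(-14) - 4(-12) = -8, not -6  ✘
#3 9 mod 6 = 3  ✔
#4 x3 = 9, x8 = -10; 9 ≥ -10  ✔
#5 x6 = -12 > -15, so we need x5 ≤ -11; x5 = -14 ≤ -11  ✔
#6 values -12, 9, -14, 0 are pairwise distinct  ✔
#7 2x5 - 2x6 = 2(-14) - 2(-12) = -4  ✔
#8 x5 + x3 = -14 + 9 = -5; -5 ≥ -5  ✔
#9 values -12 < -10 < 0  ✔
#10 x8=-10, x6=-12, x3=9; 1 of them equals 9  ✔

Constraints 1 and 2 do not hold.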